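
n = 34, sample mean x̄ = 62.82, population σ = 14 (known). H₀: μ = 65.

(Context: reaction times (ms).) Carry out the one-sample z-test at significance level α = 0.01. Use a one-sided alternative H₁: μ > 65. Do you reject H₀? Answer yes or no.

SE = σ/√n = 14/√34 = 2.4010
z = (x̄−μ₀)/SE = (62.82−65)/2.4010 = -0.9080
p-value (one-sided, H₁ greater) = 0.81805
At α=0.01: p ≥ α → fail to reject H₀

reject H₀: no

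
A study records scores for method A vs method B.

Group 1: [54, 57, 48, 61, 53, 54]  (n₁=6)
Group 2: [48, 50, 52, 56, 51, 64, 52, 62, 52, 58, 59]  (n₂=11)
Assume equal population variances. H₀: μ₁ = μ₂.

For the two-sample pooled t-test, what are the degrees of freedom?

degrees of freedom = 15

df = n₁ + n₂ − 2 = 6 + 11 − 2 = 15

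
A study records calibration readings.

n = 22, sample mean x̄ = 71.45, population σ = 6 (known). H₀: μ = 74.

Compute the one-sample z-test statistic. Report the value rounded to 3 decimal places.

test statistic = -1.993

SE = σ/√n = 6/√22 = 1.2792
z = (x̄−μ₀)/SE = (71.45−74)/1.2792 = -1.9934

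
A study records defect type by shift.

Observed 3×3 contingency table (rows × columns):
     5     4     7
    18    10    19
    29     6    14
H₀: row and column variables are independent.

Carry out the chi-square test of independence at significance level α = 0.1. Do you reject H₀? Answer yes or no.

reject H₀: no

Row totals [16, 47, 49], col totals [52, 20, 40], n=112
χ² = (5−7.43)²/7.43 + (4−2.86)²/2.86 + (7−5.71)²/5.71 + (18−21.82)²/21.82 + (10−8.39)²/8.39 + (19−16.79)²/16.79 + (29−22.75)²/22.75 + (6−8.75)²/8.75 + (14−17.50)²/17.50 = 6.0908
df = 4
p-value (upper-tail) = 0.19247
At α=0.1: p ≥ α → fail to reject H₀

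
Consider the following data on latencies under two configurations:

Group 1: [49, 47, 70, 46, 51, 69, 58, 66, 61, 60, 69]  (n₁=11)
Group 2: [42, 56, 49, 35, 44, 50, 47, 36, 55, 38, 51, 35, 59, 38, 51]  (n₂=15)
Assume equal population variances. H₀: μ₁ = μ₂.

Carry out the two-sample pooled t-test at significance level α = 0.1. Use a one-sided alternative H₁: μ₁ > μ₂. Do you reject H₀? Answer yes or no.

reject H₀: yes

x̄₁=58.727, s₁=9.231, n₁=11
x̄₂=45.733, s₂=8.084, n₂=15
s_p² = [10·9.231² + 14·8.084²]/24 = 73.6298
SE = √(s_p²·(1/11+1/15)) = 3.4062
t = (58.727−45.733)/3.4062 = 3.8148
df = 24
p-value (one-sided, H₁ greater) = 0.00042
At α=0.1: p < α → reject H₀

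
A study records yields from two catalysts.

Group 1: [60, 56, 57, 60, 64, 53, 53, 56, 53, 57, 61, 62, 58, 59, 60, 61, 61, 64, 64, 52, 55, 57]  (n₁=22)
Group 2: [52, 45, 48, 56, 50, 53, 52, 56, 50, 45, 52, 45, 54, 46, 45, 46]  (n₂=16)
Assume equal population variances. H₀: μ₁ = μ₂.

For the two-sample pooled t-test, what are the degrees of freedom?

degrees of freedom = 36

df = n₁ + n₂ − 2 = 22 + 16 − 2 = 36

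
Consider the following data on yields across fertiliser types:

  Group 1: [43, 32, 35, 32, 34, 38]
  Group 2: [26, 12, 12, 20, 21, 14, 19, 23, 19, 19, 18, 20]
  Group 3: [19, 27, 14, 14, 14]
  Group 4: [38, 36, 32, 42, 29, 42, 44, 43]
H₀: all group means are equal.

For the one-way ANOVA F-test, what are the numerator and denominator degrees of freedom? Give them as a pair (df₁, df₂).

degrees of freedom = [3, 27]

k = 4 groups, N = 31 total
df = (k−1, N−k) = (4−1, 31−4) = (3, 27)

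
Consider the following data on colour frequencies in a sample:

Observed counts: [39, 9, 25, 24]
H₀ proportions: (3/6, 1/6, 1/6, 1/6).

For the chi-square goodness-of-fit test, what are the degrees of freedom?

degrees of freedom = 3

df = k − 1 = 4 − 1 = 3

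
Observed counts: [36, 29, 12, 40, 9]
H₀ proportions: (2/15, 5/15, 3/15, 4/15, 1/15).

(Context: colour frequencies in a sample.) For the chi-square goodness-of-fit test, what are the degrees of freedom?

df = k − 1 = 5 − 1 = 4

degrees of freedom = 4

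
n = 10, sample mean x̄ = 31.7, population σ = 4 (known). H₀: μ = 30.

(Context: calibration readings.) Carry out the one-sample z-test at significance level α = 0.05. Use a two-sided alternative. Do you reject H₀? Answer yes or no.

SE = σ/√n = 4/√10 = 1.2649
z = (x̄−μ₀)/SE = (31.7−30)/1.2649 = 1.3440
p-value (two-sided) = 0.17896
At α=0.05: p ≥ α → fail to reject H₀

reject H₀: no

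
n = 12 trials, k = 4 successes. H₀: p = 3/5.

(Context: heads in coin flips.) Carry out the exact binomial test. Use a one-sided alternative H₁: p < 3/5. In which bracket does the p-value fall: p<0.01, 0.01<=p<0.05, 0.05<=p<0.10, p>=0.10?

Exact binomial: n=12, k=4, p₀=3/5=0.6000
P(X≤4) from Σ C(n,i)·p₀^i·(1−p₀)^(n−i)
p-value (one-sided, H₁ less) = 0.05731
→ bracket: 0.05<=p<0.10

p-value bracket: 0.05<=p<0.10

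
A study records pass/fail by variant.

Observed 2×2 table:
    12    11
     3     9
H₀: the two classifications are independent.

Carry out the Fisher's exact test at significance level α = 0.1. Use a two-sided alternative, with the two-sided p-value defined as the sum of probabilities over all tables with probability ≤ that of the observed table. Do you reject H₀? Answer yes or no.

Margins: r₁=23, r₂=12, c₁=15, c₂=20, n=35
p_obs = C(23,12)·C(12,3)/C(35,15); sum pmf over tables with pmf ≤ p_obs
p-value (two-sided) = 0.16292
At α=0.1: p ≥ α → fail to reject H₀

reject H₀: no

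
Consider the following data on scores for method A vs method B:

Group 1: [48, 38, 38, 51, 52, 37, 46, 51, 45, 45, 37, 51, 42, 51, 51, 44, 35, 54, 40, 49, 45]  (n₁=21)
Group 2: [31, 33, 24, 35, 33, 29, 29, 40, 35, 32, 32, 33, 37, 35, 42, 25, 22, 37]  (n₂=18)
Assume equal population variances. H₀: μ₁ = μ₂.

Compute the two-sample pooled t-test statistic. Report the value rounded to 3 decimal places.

x̄₁=45.238, s₁=5.898, n₁=21
x̄₂=32.444, s₂=5.272, n₂=18
s_p² = [20·5.898² + 17·5.272²]/37 = 31.5744
SE = √(s_p²·(1/21+1/18)) = 1.8049
t = (45.238−32.444)/1.8049 = 7.0883
df = 37

test statistic = 7.088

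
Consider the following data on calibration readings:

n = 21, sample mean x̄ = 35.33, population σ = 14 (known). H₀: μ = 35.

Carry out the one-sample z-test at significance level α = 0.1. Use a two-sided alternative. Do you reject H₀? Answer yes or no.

SE = σ/√n = 14/√21 = 3.0551
z = (x̄−μ₀)/SE = (35.33−35)/3.0551 = 0.1080
p-value (two-sided) = 0.91398
At α=0.1: p ≥ α → fail to reject H₀

reject H₀: no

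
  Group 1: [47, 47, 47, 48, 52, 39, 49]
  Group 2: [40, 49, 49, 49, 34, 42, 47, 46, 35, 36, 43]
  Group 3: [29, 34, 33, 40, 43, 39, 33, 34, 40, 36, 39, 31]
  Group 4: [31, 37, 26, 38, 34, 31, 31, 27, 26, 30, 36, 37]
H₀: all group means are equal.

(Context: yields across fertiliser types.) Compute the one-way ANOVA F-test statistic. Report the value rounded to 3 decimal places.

Group means [47.00, 42.73, 35.92, 32.00], grand mean 38.429
SSB = Σnᵢ(x̄ᵢ−x̄)² = 1289.187; SSW = ΣΣ(x−x̄ᵢ)² = 839.098
MSB = 1289.187/3 = 429.7291; MSW = 839.098/38 = 22.0815
F = MSB/MSW = 19.4610
df = (3, 38)

test statistic = 19.461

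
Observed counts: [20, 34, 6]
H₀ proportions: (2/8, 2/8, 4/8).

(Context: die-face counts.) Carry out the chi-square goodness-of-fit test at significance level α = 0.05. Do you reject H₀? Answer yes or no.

reject H₀: yes

n = 60; E_i = n·p_i = [15.00, 15.00, 30.00]
χ² = (20−15.00)²/15.00 + (34−15.00)²/15.00 + (6−30.00)²/30.00 = 44.9333
df = 2
p-value (upper-tail) = 0.00000
At α=0.05: p < α → reject H₀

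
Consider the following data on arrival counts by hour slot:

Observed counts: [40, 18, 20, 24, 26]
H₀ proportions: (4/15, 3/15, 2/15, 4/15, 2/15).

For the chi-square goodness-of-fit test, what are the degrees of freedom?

degrees of freedom = 4

df = k − 1 = 5 − 1 = 4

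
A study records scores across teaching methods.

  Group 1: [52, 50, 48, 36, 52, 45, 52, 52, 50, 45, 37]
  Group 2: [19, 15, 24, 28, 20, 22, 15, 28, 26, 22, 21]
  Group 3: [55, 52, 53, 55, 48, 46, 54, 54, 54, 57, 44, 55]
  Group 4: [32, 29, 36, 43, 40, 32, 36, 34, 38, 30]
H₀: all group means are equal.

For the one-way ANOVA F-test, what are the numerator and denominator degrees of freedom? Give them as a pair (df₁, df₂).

k = 4 groups, N = 44 total
df = (k−1, N−k) = (4−1, 44−4) = (3, 40)

degrees of freedom = [3, 40]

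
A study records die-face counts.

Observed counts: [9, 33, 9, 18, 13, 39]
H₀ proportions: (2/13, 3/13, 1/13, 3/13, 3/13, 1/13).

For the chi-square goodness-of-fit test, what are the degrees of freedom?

df = k − 1 = 6 − 1 = 5

degrees of freedom = 5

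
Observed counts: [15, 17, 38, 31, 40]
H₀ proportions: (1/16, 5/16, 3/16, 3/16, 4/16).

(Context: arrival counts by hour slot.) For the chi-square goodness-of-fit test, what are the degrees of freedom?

degrees of freedom = 4

df = k − 1 = 5 − 1 = 4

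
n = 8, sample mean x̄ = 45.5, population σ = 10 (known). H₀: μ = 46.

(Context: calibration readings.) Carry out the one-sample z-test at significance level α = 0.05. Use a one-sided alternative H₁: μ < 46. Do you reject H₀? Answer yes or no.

reject H₀: no

SE = σ/√n = 10/√8 = 3.5355
z = (x̄−μ₀)/SE = (45.5−46)/3.5355 = -0.1414
p-value (one-sided, H₁ less) = 0.44377
At α=0.05: p ≥ α → fail to reject H₀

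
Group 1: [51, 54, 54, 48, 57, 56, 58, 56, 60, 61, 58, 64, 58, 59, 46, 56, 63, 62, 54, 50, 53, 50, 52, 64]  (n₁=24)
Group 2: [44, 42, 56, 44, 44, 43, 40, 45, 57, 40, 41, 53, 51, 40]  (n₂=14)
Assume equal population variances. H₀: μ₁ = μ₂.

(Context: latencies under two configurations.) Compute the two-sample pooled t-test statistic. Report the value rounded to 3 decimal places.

x̄₁=56.000, s₁=4.996, n₁=24
x̄₂=45.714, s₂=5.980, n₂=14
s_p² = [23·4.996² + 13·5.980²]/36 = 28.8571
SE = √(s_p²·(1/24+1/14)) = 1.8065
t = (56.000−45.714)/1.8065 = 5.6936
df = 36

test statistic = 5.694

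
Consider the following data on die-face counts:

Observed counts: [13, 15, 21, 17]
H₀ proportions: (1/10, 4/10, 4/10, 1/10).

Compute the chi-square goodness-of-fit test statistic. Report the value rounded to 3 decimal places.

n = 66; E_i = n·p_i = [6.60, 26.40, 26.40, 6.60]
χ² = (13−6.60)²/6.60 + (15−26.40)²/26.40 + (21−26.40)²/26.40 + (17−6.60)²/6.60 = 28.6212
df = 3

test statistic = 28.621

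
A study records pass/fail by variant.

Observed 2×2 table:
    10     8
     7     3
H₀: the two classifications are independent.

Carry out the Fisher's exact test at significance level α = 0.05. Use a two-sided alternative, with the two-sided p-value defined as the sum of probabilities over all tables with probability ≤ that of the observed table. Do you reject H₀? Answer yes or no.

reject H₀: no

Margins: r₁=18, r₂=10, c₁=17, c₂=11, n=28
p_obs = C(18,10)·C(10,7)/C(28,17); sum pmf over tables with pmf ≤ p_obs
p-value (two-sided) = 0.68879
At α=0.05: p ≥ α → fail to reject H₀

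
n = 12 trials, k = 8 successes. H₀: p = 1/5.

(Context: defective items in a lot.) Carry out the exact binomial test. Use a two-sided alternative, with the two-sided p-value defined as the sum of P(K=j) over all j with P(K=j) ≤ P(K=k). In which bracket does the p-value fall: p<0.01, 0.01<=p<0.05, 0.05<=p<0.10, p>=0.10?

Exact binomial: n=12, k=8, p₀=1/5=0.2000
P(X=j) = C(n,j)·p₀^j·(1−p₀)^(n−j); p = Σ P(X=j) over j with P(X=j) ≤ P(X=8)
p-value (two-sided) = 0.00058
→ bracket: p<0.01

p-value bracket: p<0.01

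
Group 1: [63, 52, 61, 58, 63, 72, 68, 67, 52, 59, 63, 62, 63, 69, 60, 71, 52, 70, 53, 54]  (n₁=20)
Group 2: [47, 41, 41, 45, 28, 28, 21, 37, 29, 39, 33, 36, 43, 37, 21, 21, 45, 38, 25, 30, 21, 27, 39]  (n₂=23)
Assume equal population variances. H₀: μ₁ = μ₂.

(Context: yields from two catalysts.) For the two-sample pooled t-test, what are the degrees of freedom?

df = n₁ + n₂ − 2 = 20 + 23 − 2 = 41

degrees of freedom = 41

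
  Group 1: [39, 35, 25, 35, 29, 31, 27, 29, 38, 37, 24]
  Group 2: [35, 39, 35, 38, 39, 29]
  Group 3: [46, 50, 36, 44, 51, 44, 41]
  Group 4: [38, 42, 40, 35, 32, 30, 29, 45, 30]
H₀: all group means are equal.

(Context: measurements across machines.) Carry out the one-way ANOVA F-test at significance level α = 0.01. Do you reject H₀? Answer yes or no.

reject H₀: yes

Group means [31.73, 35.83, 44.57, 35.67], grand mean 36.273
SSB = Σnᵢ(x̄ᵢ−x̄)² = 713.816; SSW = ΣΣ(x−x̄ᵢ)² = 790.729
MSB = 713.816/3 = 237.9387; MSW = 790.729/29 = 27.2665
F = MSB/MSW = 8.7264
df = (3, 29)
p-value (upper-tail) = 0.00028
At α=0.01: p < α → reject H₀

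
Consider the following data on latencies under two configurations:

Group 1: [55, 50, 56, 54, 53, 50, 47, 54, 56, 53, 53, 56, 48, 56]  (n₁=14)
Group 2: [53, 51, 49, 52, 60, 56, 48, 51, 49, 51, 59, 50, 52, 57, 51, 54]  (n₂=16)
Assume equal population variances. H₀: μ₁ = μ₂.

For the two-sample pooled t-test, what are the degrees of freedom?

df = n₁ + n₂ − 2 = 14 + 16 − 2 = 28

degrees of freedom = 28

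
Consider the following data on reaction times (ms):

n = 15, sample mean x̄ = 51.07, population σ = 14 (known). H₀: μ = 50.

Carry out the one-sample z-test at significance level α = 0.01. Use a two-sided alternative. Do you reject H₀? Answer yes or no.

reject H₀: no

SE = σ/√n = 14/√15 = 3.6148
z = (x̄−μ₀)/SE = (51.07−50)/3.6148 = 0.2960
p-value (two-sided) = 0.76723
At α=0.01: p ≥ α → fail to reject H₀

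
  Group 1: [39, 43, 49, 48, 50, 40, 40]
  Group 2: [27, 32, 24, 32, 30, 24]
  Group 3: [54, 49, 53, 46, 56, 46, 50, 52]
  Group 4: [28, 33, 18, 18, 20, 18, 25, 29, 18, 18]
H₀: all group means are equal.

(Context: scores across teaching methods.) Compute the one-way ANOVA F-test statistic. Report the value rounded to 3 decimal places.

test statistic = 66.606

Group means [44.14, 28.17, 50.75, 22.50], grand mean 35.774
SSB = Σnᵢ(x̄ᵢ−x̄)² = 4393.729; SSW = ΣΣ(x−x̄ᵢ)² = 593.690
MSB = 4393.729/3 = 1464.5763; MSW = 593.690/27 = 21.9885
F = MSB/MSW = 66.6064
df = (3, 27)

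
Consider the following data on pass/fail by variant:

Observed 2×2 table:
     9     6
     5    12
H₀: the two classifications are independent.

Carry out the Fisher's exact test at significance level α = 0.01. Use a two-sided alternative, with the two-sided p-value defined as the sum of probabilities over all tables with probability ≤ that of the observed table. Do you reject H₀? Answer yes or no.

reject H₀: no

Margins: r₁=15, r₂=17, c₁=14, c₂=18, n=32
p_obs = C(15,9)·C(17,5)/C(32,14); sum pmf over tables with pmf ≤ p_obs
p-value (two-sided) = 0.15267
At α=0.01: p ≥ α → fail to reject H₀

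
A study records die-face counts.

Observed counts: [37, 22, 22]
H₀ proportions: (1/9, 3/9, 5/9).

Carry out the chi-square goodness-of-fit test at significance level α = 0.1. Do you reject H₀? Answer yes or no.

n = 81; E_i = n·p_i = [9.00, 27.00, 45.00]
χ² = (37−9.00)²/9.00 + (22−27.00)²/27.00 + (22−45.00)²/45.00 = 99.7926
df = 2
p-value (upper-tail) = 0.00000
At α=0.1: p < α → reject H₀

reject H₀: yes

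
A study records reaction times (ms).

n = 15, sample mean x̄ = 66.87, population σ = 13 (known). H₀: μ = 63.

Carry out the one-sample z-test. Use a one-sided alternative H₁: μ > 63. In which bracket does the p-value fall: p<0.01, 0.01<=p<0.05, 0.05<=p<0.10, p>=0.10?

SE = σ/√n = 13/√15 = 3.3566
z = (x̄−μ₀)/SE = (66.87−63)/3.3566 = 1.1530
p-value (one-sided, H₁ greater) = 0.12446
→ bracket: p>=0.10

p-value bracket: p>=0.10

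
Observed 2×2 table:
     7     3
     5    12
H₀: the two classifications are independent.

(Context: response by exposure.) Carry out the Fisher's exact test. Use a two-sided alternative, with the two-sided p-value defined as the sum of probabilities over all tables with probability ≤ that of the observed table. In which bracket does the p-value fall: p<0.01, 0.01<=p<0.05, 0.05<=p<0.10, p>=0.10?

Margins: r₁=10, r₂=17, c₁=12, c₂=15, n=27
p_obs = C(10,7)·C(17,5)/C(27,12); sum pmf over tables with pmf ≤ p_obs
p-value (two-sided) = 0.05675
→ bracket: 0.05<=p<0.10

p-value bracket: 0.05<=p<0.10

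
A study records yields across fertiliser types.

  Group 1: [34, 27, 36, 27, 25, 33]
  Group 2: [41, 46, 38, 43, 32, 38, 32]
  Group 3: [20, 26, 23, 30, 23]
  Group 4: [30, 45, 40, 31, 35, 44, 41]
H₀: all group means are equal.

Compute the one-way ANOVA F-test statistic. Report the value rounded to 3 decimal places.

test statistic = 10.160

Group means [30.33, 38.57, 24.40, 38.00], grand mean 33.600
SSB = Σnᵢ(x̄ᵢ−x̄)² = 795.752; SSW = ΣΣ(x−x̄ᵢ)² = 548.248
MSB = 795.752/3 = 265.2508; MSW = 548.248/21 = 26.1070
F = MSB/MSW = 10.1601
df = (3, 21)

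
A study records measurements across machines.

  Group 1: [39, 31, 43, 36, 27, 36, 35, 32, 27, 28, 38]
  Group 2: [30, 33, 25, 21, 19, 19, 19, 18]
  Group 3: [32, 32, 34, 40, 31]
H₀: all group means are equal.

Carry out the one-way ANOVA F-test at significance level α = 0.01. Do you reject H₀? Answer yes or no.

reject H₀: yes

Group means [33.82, 23.00, 33.80], grand mean 30.208
SSB = Σnᵢ(x̄ᵢ−x̄)² = 623.522; SSW = ΣΣ(x−x̄ᵢ)² = 560.436
MSB = 623.522/2 = 311.7610; MSW = 560.436/21 = 26.6874
F = MSB/MSW = 11.6819
df = (2, 21)
p-value (upper-tail) = 0.00039
At α=0.01: p < α → reject H₀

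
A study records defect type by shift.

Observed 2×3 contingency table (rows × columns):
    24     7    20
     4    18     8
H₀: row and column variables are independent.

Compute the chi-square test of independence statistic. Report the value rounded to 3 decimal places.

test statistic = 20.181

Row totals [51, 30], col totals [28, 25, 28], n=81
χ² = (24−17.63)²/17.63 + (7−15.74)²/15.74 + (20−17.63)²/17.63 + (4−10.37)²/10.37 + (18−9.26)²/9.26 + (8−10.37)²/10.37 = 20.1806
df = 2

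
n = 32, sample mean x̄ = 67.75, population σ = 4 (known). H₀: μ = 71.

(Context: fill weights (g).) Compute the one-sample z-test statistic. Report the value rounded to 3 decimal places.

SE = σ/√n = 4/√32 = 0.7071
z = (x̄−μ₀)/SE = (67.75−71)/0.7071 = -4.5962

test statistic = -4.596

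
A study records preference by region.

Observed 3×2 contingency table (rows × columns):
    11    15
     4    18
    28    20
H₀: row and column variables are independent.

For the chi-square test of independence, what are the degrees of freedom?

degrees of freedom = 2

df = (r−1)(c−1) = (3−1)·(2−1) = 2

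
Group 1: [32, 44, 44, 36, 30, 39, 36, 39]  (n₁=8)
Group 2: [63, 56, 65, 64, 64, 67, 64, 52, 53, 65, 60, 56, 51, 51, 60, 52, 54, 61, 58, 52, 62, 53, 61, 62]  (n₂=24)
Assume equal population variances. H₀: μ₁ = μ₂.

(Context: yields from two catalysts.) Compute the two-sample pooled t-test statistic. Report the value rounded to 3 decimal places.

x̄₁=37.500, s₁=5.071, n₁=8
x̄₂=58.583, s₂=5.283, n₂=24
s_p² = [7·5.071² + 23·5.283²]/30 = 27.3944
SE = √(s_p²·(1/8+1/24)) = 2.1368
t = (37.500−58.583)/2.1368 = -9.8670
df = 30

test statistic = -9.867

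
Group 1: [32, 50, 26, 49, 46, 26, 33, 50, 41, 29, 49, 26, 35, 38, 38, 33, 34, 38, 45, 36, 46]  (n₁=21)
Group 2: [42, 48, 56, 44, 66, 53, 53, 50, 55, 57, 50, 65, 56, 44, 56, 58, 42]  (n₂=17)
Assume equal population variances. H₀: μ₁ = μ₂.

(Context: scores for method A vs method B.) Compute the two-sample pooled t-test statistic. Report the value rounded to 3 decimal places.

test statistic = -5.740

x̄₁=38.095, s₁=8.197, n₁=21
x̄₂=52.647, s₂=7.202, n₂=17
s_p² = [20·8.197² + 16·7.202²]/36 = 60.3803
SE = √(s_p²·(1/21+1/17)) = 2.5352
t = (38.095−52.647)/2.5352 = -5.7400
df = 36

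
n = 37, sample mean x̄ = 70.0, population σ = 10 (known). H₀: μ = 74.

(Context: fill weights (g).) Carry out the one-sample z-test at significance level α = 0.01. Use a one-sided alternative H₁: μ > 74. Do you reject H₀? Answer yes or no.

reject H₀: no

SE = σ/√n = 10/√37 = 1.6440
z = (x̄−μ₀)/SE = (70.0−74)/1.6440 = -2.4331
p-value (one-sided, H₁ greater) = 0.99252
At α=0.01: p ≥ α → fail to reject H₀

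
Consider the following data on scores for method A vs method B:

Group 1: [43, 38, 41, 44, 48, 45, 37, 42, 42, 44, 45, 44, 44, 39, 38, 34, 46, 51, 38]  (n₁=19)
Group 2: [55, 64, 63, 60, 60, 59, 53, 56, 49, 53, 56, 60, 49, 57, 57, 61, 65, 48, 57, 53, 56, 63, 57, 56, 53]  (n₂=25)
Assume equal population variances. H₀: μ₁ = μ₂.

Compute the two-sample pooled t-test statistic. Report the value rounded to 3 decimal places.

x̄₁=42.263, s₁=4.175, n₁=19
x̄₂=56.800, s₂=4.619, n₂=25
s_p² = [18·4.175² + 24·4.619²]/42 = 19.6591
SE = √(s_p²·(1/19+1/25)) = 1.3495
t = (42.263−56.800)/1.3495 = -10.7723
df = 42

test statistic = -10.772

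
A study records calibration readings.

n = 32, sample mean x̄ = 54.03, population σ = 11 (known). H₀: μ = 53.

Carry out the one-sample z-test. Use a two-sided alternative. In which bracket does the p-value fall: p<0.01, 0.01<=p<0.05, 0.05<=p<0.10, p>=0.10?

SE = σ/√n = 11/√32 = 1.9445
z = (x̄−μ₀)/SE = (54.03−53)/1.9445 = 0.5297
p-value (two-sided) = 0.59633
→ bracket: p>=0.10

p-value bracket: p>=0.10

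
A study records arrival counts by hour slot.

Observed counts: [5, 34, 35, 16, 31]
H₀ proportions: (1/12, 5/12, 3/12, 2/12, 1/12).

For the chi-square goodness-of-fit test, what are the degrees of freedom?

degrees of freedom = 4

df = k − 1 = 5 − 1 = 4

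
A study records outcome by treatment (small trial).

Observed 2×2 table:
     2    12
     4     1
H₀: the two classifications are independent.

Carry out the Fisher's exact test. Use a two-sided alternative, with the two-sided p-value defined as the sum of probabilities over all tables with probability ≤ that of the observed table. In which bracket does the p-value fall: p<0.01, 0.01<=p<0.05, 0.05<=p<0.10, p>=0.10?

Margins: r₁=14, r₂=5, c₁=6, c₂=13, n=19
p_obs = C(14,2)·C(5,4)/C(19,6); sum pmf over tables with pmf ≤ p_obs
p-value (two-sided) = 0.01729
→ bracket: 0.01<=p<0.05

p-value bracket: 0.01<=p<0.05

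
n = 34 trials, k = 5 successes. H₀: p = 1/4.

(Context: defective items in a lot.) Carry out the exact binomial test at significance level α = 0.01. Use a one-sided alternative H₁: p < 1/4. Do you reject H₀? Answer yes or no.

Exact binomial: n=34, k=5, p₀=1/4=0.2500
P(X≤5) from Σ C(n,i)·p₀^i·(1−p₀)^(n−i)
p-value (one-sided, H₁ less) = 0.11380
At α=0.01: p ≥ α → fail to reject H₀

reject H₀: no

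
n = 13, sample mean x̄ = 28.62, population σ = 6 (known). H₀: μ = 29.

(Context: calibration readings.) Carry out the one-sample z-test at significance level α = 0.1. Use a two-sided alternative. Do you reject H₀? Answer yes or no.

reject H₀: no

SE = σ/√n = 6/√13 = 1.6641
z = (x̄−μ₀)/SE = (28.62−29)/1.6641 = -0.2284
p-value (two-sided) = 0.81937
At α=0.1: p ≥ α → fail to reject H₀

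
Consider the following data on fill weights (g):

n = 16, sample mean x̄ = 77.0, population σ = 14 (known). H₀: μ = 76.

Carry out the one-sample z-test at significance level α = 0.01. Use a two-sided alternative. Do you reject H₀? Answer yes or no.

SE = σ/√n = 14/√16 = 3.5000
z = (x̄−μ₀)/SE = (77.0−76)/3.5000 = 0.2857
p-value (two-sided) = 0.77510
At α=0.01: p ≥ α → fail to reject H₀

reject H₀: no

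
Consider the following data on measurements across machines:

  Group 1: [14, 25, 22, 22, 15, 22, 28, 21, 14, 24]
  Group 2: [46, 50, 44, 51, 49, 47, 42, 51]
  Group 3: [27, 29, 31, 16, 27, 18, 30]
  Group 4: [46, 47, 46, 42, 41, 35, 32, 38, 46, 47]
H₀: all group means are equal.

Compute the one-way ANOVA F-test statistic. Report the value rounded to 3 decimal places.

Group means [20.70, 47.50, 25.43, 42.00], grand mean 33.857
SSB = Σnᵢ(x̄ᵢ−x̄)² = 4380.471; SSW = ΣΣ(x−x̄ᵢ)² = 765.814
MSB = 4380.471/3 = 1460.1571; MSW = 765.814/31 = 24.7037
F = MSB/MSW = 59.1069
df = (3, 31)

test statistic = 59.107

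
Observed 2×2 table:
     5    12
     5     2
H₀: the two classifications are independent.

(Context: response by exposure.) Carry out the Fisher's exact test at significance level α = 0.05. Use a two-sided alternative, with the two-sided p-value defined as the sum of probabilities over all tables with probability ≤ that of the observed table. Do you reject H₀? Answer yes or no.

reject H₀: no

Margins: r₁=17, r₂=7, c₁=10, c₂=14, n=24
p_obs = C(17,5)·C(7,5)/C(24,10); sum pmf over tables with pmf ≤ p_obs
p-value (two-sided) = 0.08501
At α=0.05: p ≥ α → fail to reject H₀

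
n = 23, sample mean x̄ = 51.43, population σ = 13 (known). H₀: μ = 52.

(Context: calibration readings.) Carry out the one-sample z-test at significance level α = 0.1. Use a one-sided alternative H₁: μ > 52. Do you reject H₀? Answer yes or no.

SE = σ/√n = 13/√23 = 2.7107
z = (x̄−μ₀)/SE = (51.43−52)/2.7107 = -0.2103
p-value (one-sided, H₁ greater) = 0.58327
At α=0.1: p ≥ α → fail to reject H₀

reject H₀: no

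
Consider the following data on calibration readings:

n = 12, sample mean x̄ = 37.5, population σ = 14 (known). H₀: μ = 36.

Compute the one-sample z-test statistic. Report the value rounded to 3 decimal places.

test statistic = 0.371

SE = σ/√n = 14/√12 = 4.0415
z = (x̄−μ₀)/SE = (37.5−36)/4.0415 = 0.3712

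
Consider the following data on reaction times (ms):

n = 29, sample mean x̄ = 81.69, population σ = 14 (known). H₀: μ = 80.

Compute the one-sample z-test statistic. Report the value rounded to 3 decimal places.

SE = σ/√n = 14/√29 = 2.5997
z = (x̄−μ₀)/SE = (81.69−80)/2.5997 = 0.6501

test statistic = 0.650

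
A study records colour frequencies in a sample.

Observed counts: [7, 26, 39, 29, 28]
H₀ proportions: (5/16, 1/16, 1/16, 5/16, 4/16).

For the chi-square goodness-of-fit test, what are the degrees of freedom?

degrees of freedom = 4

df = k − 1 = 5 − 1 = 4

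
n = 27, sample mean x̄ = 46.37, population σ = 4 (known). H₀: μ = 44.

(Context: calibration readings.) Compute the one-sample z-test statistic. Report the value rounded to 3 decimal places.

SE = σ/√n = 4/√27 = 0.7698
z = (x̄−μ₀)/SE = (46.37−44)/0.7698 = 3.0787

test statistic = 3.079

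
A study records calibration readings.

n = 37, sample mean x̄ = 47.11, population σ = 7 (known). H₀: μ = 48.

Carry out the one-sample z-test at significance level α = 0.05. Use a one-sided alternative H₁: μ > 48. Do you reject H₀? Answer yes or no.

SE = σ/√n = 7/√37 = 1.1508
z = (x̄−μ₀)/SE = (47.11−48)/1.1508 = -0.7734
p-value (one-sided, H₁ greater) = 0.78035
At α=0.05: p ≥ α → fail to reject H₀

reject H₀: no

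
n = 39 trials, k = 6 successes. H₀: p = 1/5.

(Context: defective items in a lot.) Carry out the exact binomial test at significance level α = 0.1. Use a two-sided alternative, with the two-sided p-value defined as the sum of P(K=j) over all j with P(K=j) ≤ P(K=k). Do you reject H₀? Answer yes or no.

reject H₀: no

Exact binomial: n=39, k=6, p₀=1/5=0.2000
P(X=j) = C(n,j)·p₀^j·(1−p₀)^(n−j); p = Σ P(X=j) over j with P(X=j) ≤ P(X=6)
p-value (two-sided) = 0.55372
At α=0.1: p ≥ α → fail to reject H₀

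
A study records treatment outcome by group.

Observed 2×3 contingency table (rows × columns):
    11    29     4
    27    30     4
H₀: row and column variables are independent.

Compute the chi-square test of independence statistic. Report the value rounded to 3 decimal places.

Row totals [44, 61], col totals [38, 59, 8], n=105
χ² = (11−15.92)²/15.92 + (29−24.72)²/24.72 + (4−3.35)²/3.35 + (27−22.08)²/22.08 + (30−34.28)²/34.28 + (4−4.65)²/4.65 = 4.1091
df = 2

test statistic = 4.109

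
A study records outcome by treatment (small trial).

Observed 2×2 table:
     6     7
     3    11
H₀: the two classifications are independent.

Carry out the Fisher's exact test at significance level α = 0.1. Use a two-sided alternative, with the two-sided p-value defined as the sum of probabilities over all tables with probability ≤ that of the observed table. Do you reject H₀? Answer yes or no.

reject H₀: no

Margins: r₁=13, r₂=14, c₁=9, c₂=18, n=27
p_obs = C(13,6)·C(14,3)/C(27,9); sum pmf over tables with pmf ≤ p_obs
p-value (two-sided) = 0.23646
At α=0.1: p ≥ α → fail to reject H₀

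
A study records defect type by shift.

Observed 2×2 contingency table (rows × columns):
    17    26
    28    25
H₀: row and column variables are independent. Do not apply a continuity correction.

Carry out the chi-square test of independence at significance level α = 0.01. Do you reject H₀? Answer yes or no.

reject H₀: no

Row totals [43, 53], col totals [45, 51], n=96
χ² = (17−20.16)²/20.16 + (26−22.84)²/22.84 + (28−24.84)²/24.84 + (25−28.16)²/28.16 = 1.6851
df = 1
p-value (upper-tail) = 0.19425
At α=0.01: p ≥ α → fail to reject H₀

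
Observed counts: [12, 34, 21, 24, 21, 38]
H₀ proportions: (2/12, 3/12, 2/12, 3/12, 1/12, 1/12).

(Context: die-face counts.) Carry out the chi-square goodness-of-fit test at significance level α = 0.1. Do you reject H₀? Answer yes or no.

n = 150; E_i = n·p_i = [25.00, 37.50, 25.00, 37.50, 12.50, 12.50]
χ² = (12−25.00)²/25.00 + (34−37.50)²/37.50 + (21−25.00)²/25.00 + (24−37.50)²/37.50 + (21−12.50)²/12.50 + (38−12.50)²/12.50 = 70.3867
df = 5
p-value (upper-tail) = 0.00000
At α=0.1: p < α → reject H₀

reject H₀: yes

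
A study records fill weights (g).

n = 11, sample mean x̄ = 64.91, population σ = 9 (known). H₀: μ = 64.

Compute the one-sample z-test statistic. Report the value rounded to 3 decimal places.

test statistic = 0.335

SE = σ/√n = 9/√11 = 2.7136
z = (x̄−μ₀)/SE = (64.91−64)/2.7136 = 0.3353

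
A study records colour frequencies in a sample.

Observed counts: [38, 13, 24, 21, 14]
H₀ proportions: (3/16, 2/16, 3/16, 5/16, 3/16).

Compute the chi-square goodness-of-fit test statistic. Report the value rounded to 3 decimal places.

test statistic = 22.562

n = 110; E_i = n·p_i = [20.62, 13.75, 20.62, 34.38, 20.62]
χ² = (38−20.62)²/20.62 + (13−13.75)²/13.75 + (24−20.62)²/20.62 + (21−34.38)²/34.38 + (14−20.62)²/20.62 = 22.5624
df = 4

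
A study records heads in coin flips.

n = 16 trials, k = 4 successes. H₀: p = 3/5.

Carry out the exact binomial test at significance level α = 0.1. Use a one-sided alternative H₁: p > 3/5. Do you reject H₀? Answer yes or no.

Exact binomial: n=16, k=4, p₀=3/5=0.6000
P(X≥4) from Σ C(n,i)·p₀^i·(1−p₀)^(n−i)
p-value (one-sided, H₁ greater) = 0.99906
At α=0.1: p ≥ α → fail to reject H₀

reject H₀: no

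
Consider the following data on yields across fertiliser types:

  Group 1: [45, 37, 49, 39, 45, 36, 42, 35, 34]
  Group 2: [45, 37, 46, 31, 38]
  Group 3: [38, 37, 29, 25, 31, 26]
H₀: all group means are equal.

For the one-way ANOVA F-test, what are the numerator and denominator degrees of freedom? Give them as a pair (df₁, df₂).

k = 3 groups, N = 20 total
df = (k−1, N−k) = (3−1, 20−3) = (2, 17)

degrees of freedom = [2, 17]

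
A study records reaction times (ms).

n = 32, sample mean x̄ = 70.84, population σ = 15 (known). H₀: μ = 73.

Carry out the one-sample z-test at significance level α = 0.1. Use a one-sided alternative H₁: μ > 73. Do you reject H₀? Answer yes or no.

SE = σ/√n = 15/√32 = 2.6517
z = (x̄−μ₀)/SE = (70.84−73)/2.6517 = -0.8146
p-value (one-sided, H₁ greater) = 0.79235
At α=0.1: p ≥ α → fail to reject H₀

reject H₀: no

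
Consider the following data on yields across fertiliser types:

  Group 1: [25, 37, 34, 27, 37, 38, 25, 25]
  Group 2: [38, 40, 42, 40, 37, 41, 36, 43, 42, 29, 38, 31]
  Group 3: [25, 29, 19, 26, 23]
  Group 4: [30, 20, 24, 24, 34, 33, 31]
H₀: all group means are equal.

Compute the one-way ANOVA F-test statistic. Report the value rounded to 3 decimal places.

test statistic = 11.568

Group means [31.00, 38.08, 24.40, 28.00], grand mean 31.969
SSB = Σnᵢ(x̄ᵢ−x̄)² = 852.852; SSW = ΣΣ(x−x̄ᵢ)² = 688.117
MSB = 852.852/3 = 284.2840; MSW = 688.117/28 = 24.5756
F = MSB/MSW = 11.5677
df = (3, 28)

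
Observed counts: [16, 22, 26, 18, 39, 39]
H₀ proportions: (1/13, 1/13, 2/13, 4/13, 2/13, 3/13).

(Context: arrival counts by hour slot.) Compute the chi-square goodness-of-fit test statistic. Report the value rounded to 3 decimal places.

n = 160; E_i = n·p_i = [12.31, 12.31, 24.62, 49.23, 24.62, 36.92]
χ² = (16−12.31)²/12.31 + (22−12.31)²/12.31 + (26−24.62)²/24.62 + (18−49.23)²/49.23 + (39−24.62)²/24.62 + (39−36.92)²/36.92 = 37.1531
df = 5

test statistic = 37.153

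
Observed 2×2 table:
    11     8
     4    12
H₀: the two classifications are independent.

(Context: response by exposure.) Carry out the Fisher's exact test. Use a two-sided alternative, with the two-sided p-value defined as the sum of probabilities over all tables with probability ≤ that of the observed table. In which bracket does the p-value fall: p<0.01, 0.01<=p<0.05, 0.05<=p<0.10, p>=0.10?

p-value bracket: 0.05<=p<0.10

Margins: r₁=19, r₂=16, c₁=15, c₂=20, n=35
p_obs = C(19,11)·C(16,4)/C(35,15); sum pmf over tables with pmf ≤ p_obs
p-value (two-sided) = 0.08656
→ bracket: 0.05<=p<0.10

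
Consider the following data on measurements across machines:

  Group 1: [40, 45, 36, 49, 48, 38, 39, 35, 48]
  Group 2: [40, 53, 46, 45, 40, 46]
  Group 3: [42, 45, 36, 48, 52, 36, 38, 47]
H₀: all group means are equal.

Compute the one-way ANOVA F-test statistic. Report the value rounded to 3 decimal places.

Group means [42.00, 45.00, 43.00], grand mean 43.130
SSB = Σnᵢ(x̄ᵢ−x̄)² = 32.609; SSW = ΣΣ(x−x̄ᵢ)² = 610.000
MSB = 32.609/2 = 16.3043; MSW = 610.000/20 = 30.5000
F = MSB/MSW = 0.5346
df = (2, 20)

test statistic = 0.535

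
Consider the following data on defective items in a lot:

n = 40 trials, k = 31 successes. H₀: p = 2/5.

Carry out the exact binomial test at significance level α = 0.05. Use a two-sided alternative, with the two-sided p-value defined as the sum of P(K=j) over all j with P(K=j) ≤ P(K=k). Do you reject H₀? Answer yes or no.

Exact binomial: n=40, k=31, p₀=2/5=0.4000
P(X=j) = C(n,j)·p₀^j·(1−p₀)^(n−j); p = Σ P(X=j) over j with P(X=j) ≤ P(X=31)
p-value (two-sided) = 0.00000
At α=0.05: p < α → reject H₀

reject H₀: yes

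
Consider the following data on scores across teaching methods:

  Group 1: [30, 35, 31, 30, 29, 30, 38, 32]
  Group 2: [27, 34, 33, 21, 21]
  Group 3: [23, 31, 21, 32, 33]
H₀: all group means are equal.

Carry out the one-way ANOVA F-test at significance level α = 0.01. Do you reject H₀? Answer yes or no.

reject H₀: no

Group means [31.88, 27.20, 28.00], grand mean 29.500
SSB = Σnᵢ(x̄ᵢ−x̄)² = 82.825; SSW = ΣΣ(x−x̄ᵢ)² = 347.675
MSB = 82.825/2 = 41.4125; MSW = 347.675/15 = 23.1783
F = MSB/MSW = 1.7867
df = (2, 15)
p-value (upper-tail) = 0.20137
At α=0.01: p ≥ α → fail to reject H₀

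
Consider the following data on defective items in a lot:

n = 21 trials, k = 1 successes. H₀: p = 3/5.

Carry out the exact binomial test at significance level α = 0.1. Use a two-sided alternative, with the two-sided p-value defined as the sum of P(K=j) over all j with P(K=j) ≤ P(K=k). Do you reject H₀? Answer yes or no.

reject H₀: yes

Exact binomial: n=21, k=1, p₀=3/5=0.6000
P(X=j) = C(n,j)·p₀^j·(1−p₀)^(n−j); p = Σ P(X=j) over j with P(X=j) ≤ P(X=1)
p-value (two-sided) = 0.00000
At α=0.1: p < α → reject H₀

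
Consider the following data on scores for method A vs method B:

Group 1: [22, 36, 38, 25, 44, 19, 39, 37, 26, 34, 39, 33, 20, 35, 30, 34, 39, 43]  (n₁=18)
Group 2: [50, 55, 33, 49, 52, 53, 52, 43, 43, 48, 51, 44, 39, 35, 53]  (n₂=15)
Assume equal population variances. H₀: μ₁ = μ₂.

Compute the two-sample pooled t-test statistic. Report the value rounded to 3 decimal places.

x̄₁=32.944, s₁=7.643, n₁=18
x̄₂=46.667, s₂=6.863, n₂=15
s_p² = [17·7.643² + 14·6.863²]/31 = 53.2993
SE = √(s_p²·(1/18+1/15)) = 2.5523
t = (32.944−46.667)/2.5523 = -5.3764
df = 31

test statistic = -5.376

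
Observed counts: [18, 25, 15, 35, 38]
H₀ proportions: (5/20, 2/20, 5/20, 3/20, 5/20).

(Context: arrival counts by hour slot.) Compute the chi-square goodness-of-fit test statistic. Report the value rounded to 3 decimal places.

test statistic = 39.906

n = 131; E_i = n·p_i = [32.75, 13.10, 32.75, 19.65, 32.75]
χ² = (18−32.75)²/32.75 + (25−13.10)²/13.10 + (15−32.75)²/32.75 + (35−19.65)²/19.65 + (38−32.75)²/32.75 = 39.9059
df = 4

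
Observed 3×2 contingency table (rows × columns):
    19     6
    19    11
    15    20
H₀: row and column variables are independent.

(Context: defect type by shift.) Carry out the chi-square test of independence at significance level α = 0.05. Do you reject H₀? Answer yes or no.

Row totals [25, 30, 35], col totals [53, 37], n=90
χ² = (19−14.72)²/14.72 + (6−10.28)²/10.28 + (19−17.67)²/17.67 + (11−12.33)²/12.33 + (15−20.61)²/20.61 + (20−14.39)²/14.39 = 6.9839
df = 2
p-value (upper-tail) = 0.03044
At α=0.05: p < α → reject H₀

reject H₀: yes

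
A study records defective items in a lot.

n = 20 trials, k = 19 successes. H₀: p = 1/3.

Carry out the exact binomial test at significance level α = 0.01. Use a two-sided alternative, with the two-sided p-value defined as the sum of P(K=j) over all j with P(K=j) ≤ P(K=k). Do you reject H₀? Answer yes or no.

Exact binomial: n=20, k=19, p₀=1/3=0.3333
P(X=j) = C(n,j)·p₀^j·(1−p₀)^(n−j); p = Σ P(X=j) over j with P(X=j) ≤ P(X=19)
p-value (two-sided) = 0.00000
At α=0.01: p < α → reject H₀

reject H₀: yes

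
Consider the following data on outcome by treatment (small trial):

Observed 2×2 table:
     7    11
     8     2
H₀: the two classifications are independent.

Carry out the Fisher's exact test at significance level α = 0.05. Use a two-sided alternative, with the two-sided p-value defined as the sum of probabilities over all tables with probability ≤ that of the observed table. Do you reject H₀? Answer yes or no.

Margins: r₁=18, r₂=10, c₁=15, c₂=13, n=28
p_obs = C(18,7)·C(10,8)/C(28,15); sum pmf over tables with pmf ≤ p_obs
p-value (two-sided) = 0.05457
At α=0.05: p ≥ α → fail to reject H₀

reject H₀: no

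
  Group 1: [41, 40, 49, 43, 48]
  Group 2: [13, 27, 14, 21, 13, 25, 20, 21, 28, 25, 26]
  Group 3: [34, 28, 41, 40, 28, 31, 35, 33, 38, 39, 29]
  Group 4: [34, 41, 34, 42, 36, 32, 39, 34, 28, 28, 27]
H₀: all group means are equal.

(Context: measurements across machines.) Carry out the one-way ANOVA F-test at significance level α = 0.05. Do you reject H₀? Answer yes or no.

Group means [44.20, 21.18, 34.18, 34.09], grand mean 31.711
SSB = Σnᵢ(x̄ᵢ−x̄)² = 2128.834; SSW = ΣΣ(x−x̄ᵢ)² = 886.982
MSB = 2128.834/3 = 709.6113; MSW = 886.982/34 = 26.0877
F = MSB/MSW = 27.2010
df = (3, 34)
p-value (upper-tail) = 0.00000
At α=0.05: p < α → reject H₀

reject H₀: yes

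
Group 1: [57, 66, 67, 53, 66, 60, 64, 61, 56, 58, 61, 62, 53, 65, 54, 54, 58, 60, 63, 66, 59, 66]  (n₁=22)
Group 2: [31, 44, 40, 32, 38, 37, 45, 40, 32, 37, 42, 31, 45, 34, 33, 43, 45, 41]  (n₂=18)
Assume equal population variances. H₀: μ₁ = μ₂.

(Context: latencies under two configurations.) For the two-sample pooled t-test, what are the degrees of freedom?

df = n₁ + n₂ − 2 = 22 + 18 − 2 = 38

degrees of freedom = 38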